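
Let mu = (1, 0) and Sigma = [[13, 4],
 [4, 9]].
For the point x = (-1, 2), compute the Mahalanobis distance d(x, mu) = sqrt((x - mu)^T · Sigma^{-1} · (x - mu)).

Step 1 — centre the observation: (x - mu) = (-2, 2).

Step 2 — invert Sigma. det(Sigma) = 13·9 - (4)² = 101.
  Sigma^{-1} = (1/det) · [[d, -b], [-b, a]] = [[0.0891, -0.0396],
 [-0.0396, 0.1287]].

Step 3 — form the quadratic (x - mu)^T · Sigma^{-1} · (x - mu):
  Sigma^{-1} · (x - mu) = (-0.2574, 0.3366).
  (x - mu)^T · [Sigma^{-1} · (x - mu)] = (-2)·(-0.2574) + (2)·(0.3366) = 1.1881.

Step 4 — take square root: d = √(1.1881) ≈ 1.09.

d(x, mu) = √(1.1881) ≈ 1.09


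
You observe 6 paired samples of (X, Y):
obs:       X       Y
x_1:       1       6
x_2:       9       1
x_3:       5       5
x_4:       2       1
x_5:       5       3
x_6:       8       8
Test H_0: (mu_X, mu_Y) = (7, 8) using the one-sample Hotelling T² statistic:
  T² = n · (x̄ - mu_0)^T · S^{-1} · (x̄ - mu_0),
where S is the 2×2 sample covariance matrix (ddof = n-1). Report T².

Step 1 — sample mean vector:
  mean(X) = (1 + 9 + 5 + 2 + 5 + 8) / 6 = 30/6 = 5
  mean(Y) = (6 + 1 + 5 + 1 + 3 + 8) / 6 = 24/6 = 4
  x̄ = (5, 4),  deviation x̄ - mu_0 = (5, 4) - (7, 8) = (-2, -4).

Step 2 — sample covariance matrix, S[i,j] = (1/(n-1)) · Σ_k (x_{k,i} - mean_i) · (x_{k,j} - mean_j), divisor n-1 = 5:
  S[X,X] = ((-4)·(-4) + (4)·(4) + (0)·(0) + (-3)·(-3) + (0)·(0) + (3)·(3)) / 5 = 50/5 = 10
  S[X,Y] = ((-4)·(2) + (4)·(-3) + (0)·(1) + (-3)·(-3) + (0)·(-1) + (3)·(4)) / 5 = 1/5 = 0.2
  S[Y,Y] = ((2)·(2) + (-3)·(-3) + (1)·(1) + (-3)·(-3) + (-1)·(-1) + (4)·(4)) / 5 = 40/5 = 8
  S = [[10, 0.2],
 [0.2, 8]].

Step 3 — invert S. det(S) = 10·8 - (0.2)² = 79.96.
  S^{-1} = (1/det) · [[d, -b], [-b, a]] = [[0.1001, -0.0025],
 [-0.0025, 0.1251]].

Step 4 — quadratic form (x̄ - mu_0)^T · S^{-1} · (x̄ - mu_0):
  S^{-1} · (x̄ - mu_0) = (-0.1901, -0.4952),
  (x̄ - mu_0)^T · [...] = (-2)·(-0.1901) + (-4)·(-0.4952) = 2.3612.

Step 5 — scale by n: T² = 6 · 2.3612 = 14.1671.

T² ≈ 14.1671


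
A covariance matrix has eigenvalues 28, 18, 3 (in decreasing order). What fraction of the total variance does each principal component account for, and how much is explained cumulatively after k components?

Step 1 — total variance = trace(Sigma) = Σ λ_i = 28 + 18 + 3 = 49.

Step 2 — fraction explained by component i = λ_i / Σ λ:
  PC1: 28/49 = 0.5714
  PC2: 18/49 = 0.3673
  PC3: 3/49 = 0.0612

Step 3 — cumulative fraction after k components = (λ_1 + ... + λ_k) / Σ λ:
  k = 1: 28/49 = 0.5714
  k = 2: (28 + 18)/49 = 46/49 = 0.9388
  k = 3: (28 + 18 + 3)/49 = 49/49 = 1

Summary (fraction, with percent):

explained: PC1 0.5714 (57.14%), PC2 0.3673 (36.73%), PC3 0.0612 (6.12%);  cumulative: 0.5714, 0.9388, 1


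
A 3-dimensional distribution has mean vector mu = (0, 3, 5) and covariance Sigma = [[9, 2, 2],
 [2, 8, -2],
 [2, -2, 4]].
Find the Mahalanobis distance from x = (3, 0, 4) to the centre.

Step 1 — centre the observation: (x - mu) = (3, -3, -1).

Step 2 — invert Sigma (cofactor / det for 3×3, or solve directly):
  Sigma^{-1} = [[0.1489, -0.0638, -0.1064],
 [-0.0638, 0.1702, 0.117],
 [-0.1064, 0.117, 0.3617]].

Step 3 — form the quadratic (x - mu)^T · Sigma^{-1} · (x - mu):
  Sigma^{-1} · (x - mu) = (0.7447, -0.8191, -1.0319).
  (x - mu)^T · [Sigma^{-1} · (x - mu)] = (3)·(0.7447) + (-3)·(-0.8191) + (-1)·(-1.0319) = 5.7234.

Step 4 — take square root: d = √(5.7234) ≈ 2.3924.

d(x, mu) = √(5.7234) ≈ 2.3924


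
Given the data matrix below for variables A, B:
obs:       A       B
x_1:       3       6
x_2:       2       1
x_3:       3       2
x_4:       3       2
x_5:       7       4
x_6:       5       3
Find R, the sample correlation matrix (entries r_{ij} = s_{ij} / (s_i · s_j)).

Step 1 — column means:
  mean(A) = (3 + 2 + 3 + 3 + 7 + 5) / 6 = 23/6 = 3.8333
  mean(B) = (6 + 1 + 2 + 2 + 4 + 3) / 6 = 18/6 = 3

Step 2 — sample variances and covariances s[i,j] = (1/(n-1)) · Σ_k (x_{k,i} - mean_i) · (x_{k,j} - mean_j), with n-1 = 5:
  s[A,A] = ((-0.8333)·(-0.8333) + (-1.8333)·(-1.8333) + (-0.8333)·(-0.8333) + (-0.8333)·(-0.8333) + (3.1667)·(3.1667) + (1.1667)·(1.1667)) / 5 = 16.8333/5 = 3.3667
  s[A,B] = ((-0.8333)·(3) + (-1.8333)·(-2) + (-0.8333)·(-1) + (-0.8333)·(-1) + (3.1667)·(1) + (1.1667)·(0)) / 5 = 6/5 = 1.2
  s[B,B] = ((3)·(3) + (-2)·(-2) + (-1)·(-1) + (-1)·(-1) + (1)·(1) + (0)·(0)) / 5 = 16/5 = 3.2
  Sample standard deviations s_i = √(s[i,i]):
  s(A) = √(3.3667) = 1.8348
  s(B) = √(3.2) = 1.7889

Step 3 — r_{ij} = s_{ij} / (s_i · s_j):
  r[A,A] = 1 (diagonal).
  r[A,B] = 1.2 / (1.8348 · 1.7889) = 1.2 / 3.2823 = 0.3656
  r[B,B] = 1 (diagonal).

R is symmetric with unit diagonal. Assembling:

R = [[1, 0.3656],
 [0.3656, 1]]


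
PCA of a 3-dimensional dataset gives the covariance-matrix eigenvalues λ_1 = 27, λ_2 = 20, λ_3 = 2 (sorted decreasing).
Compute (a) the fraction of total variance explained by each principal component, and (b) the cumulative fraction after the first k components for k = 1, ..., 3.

Step 1 — total variance = trace(Sigma) = Σ λ_i = 27 + 20 + 2 = 49.

Step 2 — fraction explained by component i = λ_i / Σ λ:
  PC1: 27/49 = 0.551
  PC2: 20/49 = 0.4082
  PC3: 2/49 = 0.0408

Step 3 — cumulative fraction after k components = (λ_1 + ... + λ_k) / Σ λ:
  k = 1: 27/49 = 0.551
  k = 2: (27 + 20)/49 = 47/49 = 0.9592
  k = 3: (27 + 20 + 2)/49 = 49/49 = 1

Summary (fraction, with percent):

explained: PC1 0.551 (55.1%), PC2 0.4082 (40.82%), PC3 0.0408 (4.08%);  cumulative: 0.551, 0.9592, 1


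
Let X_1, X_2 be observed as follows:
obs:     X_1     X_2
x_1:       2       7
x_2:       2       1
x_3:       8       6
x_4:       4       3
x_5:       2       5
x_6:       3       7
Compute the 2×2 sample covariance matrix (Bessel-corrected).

Step 1 — column means:
  mean(X_1) = (2 + 2 + 8 + 4 + 2 + 3) / 6 = 21/6 = 3.5
  mean(X_2) = (7 + 1 + 6 + 3 + 5 + 7) / 6 = 29/6 = 4.8333

Step 2 — sample covariance S[i,j] = (1/(n-1)) · Σ_k (x_{k,i} - mean_i) · (x_{k,j} - mean_j), with n-1 = 5.
  S[X_1,X_1] = ((-1.5)·(-1.5) + (-1.5)·(-1.5) + (4.5)·(4.5) + (0.5)·(0.5) + (-1.5)·(-1.5) + (-0.5)·(-0.5)) / 5 = 27.5/5 = 5.5
  S[X_1,X_2] = ((-1.5)·(2.1667) + (-1.5)·(-3.8333) + (4.5)·(1.1667) + (0.5)·(-1.8333) + (-1.5)·(0.1667) + (-0.5)·(2.1667)) / 5 = 5.5/5 = 1.1
  S[X_2,X_2] = ((2.1667)·(2.1667) + (-3.8333)·(-3.8333) + (1.1667)·(1.1667) + (-1.8333)·(-1.8333) + (0.1667)·(0.1667) + (2.1667)·(2.1667)) / 5 = 28.8333/5 = 5.7667

S is symmetric (S[j,i] = S[i,j]). Assembling:

S = [[5.5, 1.1],
 [1.1, 5.7667]]


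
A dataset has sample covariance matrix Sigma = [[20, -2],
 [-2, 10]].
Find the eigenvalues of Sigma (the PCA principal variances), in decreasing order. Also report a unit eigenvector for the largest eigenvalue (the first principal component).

Step 1 — characteristic polynomial of 2×2 Sigma:
  det(Sigma - λI) = λ² - trace · λ + det = 0.
  trace = 20 + 10 = 30, det = 20·10 - (-2)² = 196.
Step 2 — discriminant:
  Δ = trace² - 4·det = 900 - 784 = 116.
Step 3 — eigenvalues:
  λ = (trace ± √Δ)/2 = (30 ± 10.7703)/2,
  λ_1 = 20.3852,  λ_2 = 9.6148.

Step 4 — unit eigenvector for λ_1: solve (Sigma - λ_1 I)v = 0. First row:
  (20 - 20.3852)·v_x + (-2)·v_y = 0, i.e. (-0.3852)·v_x + (-2)·v_y = 0,
  so v ∝ (b, λ_1 - a) = (-2, 0.3852); multiply by -1 so the first entry is positive: u = (2, -0.3852).
  ||u|| = √((2)² + (-0.3852)²) = √(4.1484) ≈ 2.0368,
  v_1 = u/||u|| ≈ (0.982, -0.1891) (||v_1|| = 1).

λ_1 = 20.3852,  λ_2 = 9.6148;  v_1 ≈ (0.982, -0.1891)


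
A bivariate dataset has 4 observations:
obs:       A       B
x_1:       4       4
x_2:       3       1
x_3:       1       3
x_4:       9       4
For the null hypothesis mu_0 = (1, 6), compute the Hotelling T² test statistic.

Step 1 — sample mean vector:
  mean(A) = (4 + 3 + 1 + 9) / 4 = 17/4 = 4.25
  mean(B) = (4 + 1 + 3 + 4) / 4 = 12/4 = 3
  x̄ = (4.25, 3),  deviation x̄ - mu_0 = (4.25, 3) - (1, 6) = (3.25, -3).

Step 2 — sample covariance matrix, S[i,j] = (1/(n-1)) · Σ_k (x_{k,i} - mean_i) · (x_{k,j} - mean_j), divisor n-1 = 3:
  S[A,A] = ((-0.25)·(-0.25) + (-1.25)·(-1.25) + (-3.25)·(-3.25) + (4.75)·(4.75)) / 3 = 34.75/3 = 11.5833
  S[A,B] = ((-0.25)·(1) + (-1.25)·(-2) + (-3.25)·(0) + (4.75)·(1)) / 3 = 7/3 = 2.3333
  S[B,B] = ((1)·(1) + (-2)·(-2) + (0)·(0) + (1)·(1)) / 3 = 6/3 = 2
  S = [[11.5833, 2.3333],
 [2.3333, 2]].

Step 3 — invert S. det(S) = 11.5833·2 - (2.3333)² = 17.7222.
  S^{-1} = (1/det) · [[d, -b], [-b, a]] = [[0.1129, -0.1317],
 [-0.1317, 0.6536]].

Step 4 — quadratic form (x̄ - mu_0)^T · S^{-1} · (x̄ - mu_0):
  S^{-1} · (x̄ - mu_0) = (0.7618, -2.3887),
  (x̄ - mu_0)^T · [...] = (3.25)·(0.7618) + (-3)·(-2.3887) = 9.6418.

Step 5 — scale by n: T² = 4 · 9.6418 = 38.5674.

T² ≈ 38.5674


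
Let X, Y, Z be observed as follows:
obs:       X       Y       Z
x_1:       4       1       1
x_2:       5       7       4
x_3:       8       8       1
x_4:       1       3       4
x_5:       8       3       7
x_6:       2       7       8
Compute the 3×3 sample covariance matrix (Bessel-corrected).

Step 1 — column means:
  mean(X) = (4 + 5 + 8 + 1 + 8 + 2) / 6 = 28/6 = 4.6667
  mean(Y) = (1 + 7 + 8 + 3 + 3 + 7) / 6 = 29/6 = 4.8333
  mean(Z) = (1 + 4 + 1 + 4 + 7 + 8) / 6 = 25/6 = 4.1667

Step 2 — sample covariance S[i,j] = (1/(n-1)) · Σ_k (x_{k,i} - mean_i) · (x_{k,j} - mean_j), with n-1 = 5.
  S[X,X] = ((-0.6667)·(-0.6667) + (0.3333)·(0.3333) + (3.3333)·(3.3333) + (-3.6667)·(-3.6667) + (3.3333)·(3.3333) + (-2.6667)·(-2.6667)) / 5 = 43.3333/5 = 8.6667
  S[X,Y] = ((-0.6667)·(-3.8333) + (0.3333)·(2.1667) + (3.3333)·(3.1667) + (-3.6667)·(-1.8333) + (3.3333)·(-1.8333) + (-2.6667)·(2.1667)) / 5 = 8.6667/5 = 1.7333
  S[X,Z] = ((-0.6667)·(-3.1667) + (0.3333)·(-0.1667) + (3.3333)·(-3.1667) + (-3.6667)·(-0.1667) + (3.3333)·(2.8333) + (-2.6667)·(3.8333)) / 5 = -8.6667/5 = -1.7333
  S[Y,Y] = ((-3.8333)·(-3.8333) + (2.1667)·(2.1667) + (3.1667)·(3.1667) + (-1.8333)·(-1.8333) + (-1.8333)·(-1.8333) + (2.1667)·(2.1667)) / 5 = 40.8333/5 = 8.1667
  S[Y,Z] = ((-3.8333)·(-3.1667) + (2.1667)·(-0.1667) + (3.1667)·(-3.1667) + (-1.8333)·(-0.1667) + (-1.8333)·(2.8333) + (2.1667)·(3.8333)) / 5 = 5.1667/5 = 1.0333
  S[Z,Z] = ((-3.1667)·(-3.1667) + (-0.1667)·(-0.1667) + (-3.1667)·(-3.1667) + (-0.1667)·(-0.1667) + (2.8333)·(2.8333) + (3.8333)·(3.8333)) / 5 = 42.8333/5 = 8.5667

S is symmetric (S[j,i] = S[i,j]). Assembling:

S = [[8.6667, 1.7333, -1.7333],
 [1.7333, 8.1667, 1.0333],
 [-1.7333, 1.0333, 8.5667]]


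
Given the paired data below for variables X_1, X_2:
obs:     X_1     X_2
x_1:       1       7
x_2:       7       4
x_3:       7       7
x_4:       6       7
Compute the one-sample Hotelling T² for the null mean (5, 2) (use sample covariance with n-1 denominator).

Step 1 — sample mean vector:
  mean(X_1) = (1 + 7 + 7 + 6) / 4 = 21/4 = 5.25
  mean(X_2) = (7 + 4 + 7 + 7) / 4 = 25/4 = 6.25
  x̄ = (5.25, 6.25),  deviation x̄ - mu_0 = (5.25, 6.25) - (5, 2) = (0.25, 4.25).

Step 2 — sample covariance matrix, S[i,j] = (1/(n-1)) · Σ_k (x_{k,i} - mean_i) · (x_{k,j} - mean_j), divisor n-1 = 3:
  S[X_1,X_1] = ((-4.25)·(-4.25) + (1.75)·(1.75) + (1.75)·(1.75) + (0.75)·(0.75)) / 3 = 24.75/3 = 8.25
  S[X_1,X_2] = ((-4.25)·(0.75) + (1.75)·(-2.25) + (1.75)·(0.75) + (0.75)·(0.75)) / 3 = -5.25/3 = -1.75
  S[X_2,X_2] = ((0.75)·(0.75) + (-2.25)·(-2.25) + (0.75)·(0.75) + (0.75)·(0.75)) / 3 = 6.75/3 = 2.25
  S = [[8.25, -1.75],
 [-1.75, 2.25]].

Step 3 — invert S. det(S) = 8.25·2.25 - (-1.75)² = 15.5.
  S^{-1} = (1/det) · [[d, -b], [-b, a]] = [[0.1452, 0.1129],
 [0.1129, 0.5323]].

Step 4 — quadratic form (x̄ - mu_0)^T · S^{-1} · (x̄ - mu_0):
  S^{-1} · (x̄ - mu_0) = (0.5161, 2.2903),
  (x̄ - mu_0)^T · [...] = (0.25)·(0.5161) + (4.25)·(2.2903) = 9.8629.

Step 5 — scale by n: T² = 4 · 9.8629 = 39.4516.

T² ≈ 39.4516


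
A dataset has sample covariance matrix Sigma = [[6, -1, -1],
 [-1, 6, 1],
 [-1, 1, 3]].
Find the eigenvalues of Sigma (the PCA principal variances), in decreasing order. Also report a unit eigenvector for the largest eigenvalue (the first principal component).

Step 1 — characteristic polynomial p(λ) = det(λI - Sigma) = λ³ - tr·λ² + c_1·λ - det, where tr = trace, c_1 = sum of the principal 2×2 minors, det = det(Sigma):
  tr = 6 + 6 + 3 = 15,
  c_1 = (6·6 - (-1)²) + (6·3 - (-1)²) + (6·3 - (1)²) = 35 + 17 + 17 = 69,
  det = 6·(6·3 - (1)²) - (-1)·((-1)·3 - (1)·(-1)) + (-1)·((-1)·(1) - 6·(-1)) = 6·(17) - (-1)·(-2) + (-1)·(5) = 95.
  So p(λ) = λ³ - 15λ² + 69λ - 95.
Step 2 — look for an integer root (rational root theorem: any rational root is an integer divisor of 95). Testing λ = 5:
  p(5) = 125 - 375 + 345 - 95 = 0  ✓
  Dividing out (λ - 5): p(λ) = (λ - 5)(λ² - 10λ + 19).
Step 3 — remaining eigenvalues from the quadratic λ² - 10λ + 19 = 0:
  Δ = 10² - 4·19 = 100 - 76 = 24,  λ = (10 ± √24)/2 = (10 ± 4.899)/2 ≈ 7.4495 or 2.5505.
  Sorted: λ_1 = 7.4495,  λ_2 = 5,  λ_3 = 2.5505  (check: sum = 15 = tr ✓).

Step 4 — unit eigenvector for λ_1 ≈ 7.4495: v spans the null space of (Sigma - λ_1 I), whose rows are
  r_1 = (-1.4495, -1, -1),  r_2 = (-1, -1.4495, 1),  r_3 = (-1, 1, -4.4495).
  v is orthogonal to every row, so take v ∝ r_1 × r_2 = ((-1)·(1) - (-1)·(-1.4495), (-1)·(-1) - (-1.4495)·(1), (-1.4495)·(-1.4495) - (-1)·(-1)) ≈ (-2.4495, 2.4495, 1.101).
  Rescale (multiply by -1 so the first nonzero entry is positive): u = (2.4495, -2.4495, -1.101).
  ||u|| = √((2.4495)² + (-2.4495)² + (-1.101)²) = √(13.2122) ≈ 3.6349,  v_1 = u/||u|| ≈ (0.6739, -0.6739, -0.3029) (||v_1|| = 1).

λ_1 = 7.4495,  λ_2 = 5,  λ_3 = 2.5505;  v_1 ≈ (0.6739, -0.6739, -0.3029)


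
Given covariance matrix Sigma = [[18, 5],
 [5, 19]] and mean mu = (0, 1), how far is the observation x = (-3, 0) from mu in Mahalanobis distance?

Step 1 — centre the observation: (x - mu) = (-3, -1).

Step 2 — invert Sigma. det(Sigma) = 18·19 - (5)² = 317.
  Sigma^{-1} = (1/det) · [[d, -b], [-b, a]] = [[0.0599, -0.0158],
 [-0.0158, 0.0568]].

Step 3 — form the quadratic (x - mu)^T · Sigma^{-1} · (x - mu):
  Sigma^{-1} · (x - mu) = (-0.164, -0.0095).
  (x - mu)^T · [Sigma^{-1} · (x - mu)] = (-3)·(-0.164) + (-1)·(-0.0095) = 0.5016.

Step 4 — take square root: d = √(0.5016) ≈ 0.7082.

d(x, mu) = √(0.5016) ≈ 0.7082


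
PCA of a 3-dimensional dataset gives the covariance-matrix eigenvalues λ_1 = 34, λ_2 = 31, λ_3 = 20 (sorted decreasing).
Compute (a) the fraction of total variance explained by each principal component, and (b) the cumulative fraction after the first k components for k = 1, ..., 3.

Step 1 — total variance = trace(Sigma) = Σ λ_i = 34 + 31 + 20 = 85.

Step 2 — fraction explained by component i = λ_i / Σ λ:
  PC1: 34/85 = 0.4
  PC2: 31/85 = 0.3647
  PC3: 20/85 = 0.2353

Step 3 — cumulative fraction after k components = (λ_1 + ... + λ_k) / Σ λ:
  k = 1: 34/85 = 0.4
  k = 2: (34 + 31)/85 = 65/85 = 0.7647
  k = 3: (34 + 31 + 20)/85 = 85/85 = 1

Summary (fraction, with percent):

explained: PC1 0.4 (40%), PC2 0.3647 (36.47%), PC3 0.2353 (23.53%);  cumulative: 0.4, 0.7647, 1


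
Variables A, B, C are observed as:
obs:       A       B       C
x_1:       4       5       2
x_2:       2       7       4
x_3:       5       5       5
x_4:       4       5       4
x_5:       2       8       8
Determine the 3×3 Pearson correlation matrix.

Step 1 — column means:
  mean(A) = (4 + 2 + 5 + 4 + 2) / 5 = 17/5 = 3.4
  mean(B) = (5 + 7 + 5 + 5 + 8) / 5 = 30/5 = 6
  mean(C) = (2 + 4 + 5 + 4 + 8) / 5 = 23/5 = 4.6

Step 2 — sample variances and covariances s[i,j] = (1/(n-1)) · Σ_k (x_{k,i} - mean_i) · (x_{k,j} - mean_j), with n-1 = 4:
  s[A,A] = ((0.6)·(0.6) + (-1.4)·(-1.4) + (1.6)·(1.6) + (0.6)·(0.6) + (-1.4)·(-1.4)) / 4 = 7.2/4 = 1.8
  s[A,B] = ((0.6)·(-1) + (-1.4)·(1) + (1.6)·(-1) + (0.6)·(-1) + (-1.4)·(2)) / 4 = -7/4 = -1.75
  s[A,C] = ((0.6)·(-2.6) + (-1.4)·(-0.6) + (1.6)·(0.4) + (0.6)·(-0.6) + (-1.4)·(3.4)) / 4 = -5.2/4 = -1.3
  s[B,B] = ((-1)·(-1) + (1)·(1) + (-1)·(-1) + (-1)·(-1) + (2)·(2)) / 4 = 8/4 = 2
  s[B,C] = ((-1)·(-2.6) + (1)·(-0.6) + (-1)·(0.4) + (-1)·(-0.6) + (2)·(3.4)) / 4 = 9/4 = 2.25
  s[C,C] = ((-2.6)·(-2.6) + (-0.6)·(-0.6) + (0.4)·(0.4) + (-0.6)·(-0.6) + (3.4)·(3.4)) / 4 = 19.2/4 = 4.8
  Sample standard deviations s_i = √(s[i,i]):
  s(A) = √(1.8) = 1.3416
  s(B) = √(2) = 1.4142
  s(C) = √(4.8) = 2.1909

Step 3 — r_{ij} = s_{ij} / (s_i · s_j):
  r[A,A] = 1 (diagonal).
  r[A,B] = -1.75 / (1.3416 · 1.4142) = -1.75 / 1.8974 = -0.9223
  r[A,C] = -1.3 / (1.3416 · 2.1909) = -1.3 / 2.9394 = -0.4423
  r[B,B] = 1 (diagonal).
  r[B,C] = 2.25 / (1.4142 · 2.1909) = 2.25 / 3.0984 = 0.7262
  r[C,C] = 1 (diagonal).

R is symmetric with unit diagonal. Assembling:

R = [[1, -0.9223, -0.4423],
 [-0.9223, 1, 0.7262],
 [-0.4423, 0.7262, 1]]


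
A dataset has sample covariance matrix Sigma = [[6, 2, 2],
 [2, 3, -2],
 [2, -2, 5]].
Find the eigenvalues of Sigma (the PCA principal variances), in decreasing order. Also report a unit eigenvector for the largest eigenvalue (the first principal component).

Step 1 — characteristic polynomial p(λ) = det(λI - Sigma) = λ³ - tr·λ² + c_1·λ - det, where tr = trace, c_1 = sum of the principal 2×2 minors, det = det(Sigma):
  tr = 6 + 3 + 5 = 14,
  c_1 = (6·3 - (2)²) + (6·5 - (2)²) + (3·5 - (-2)²) = 14 + 26 + 11 = 51,
  det = 6·(3·5 - (-2)²) - (2)·((2)·5 - (-2)·(2)) + (2)·((2)·(-2) - 3·(2)) = 6·(11) - (2)·(14) + (2)·(-10) = 18.
  So p(λ) = λ³ - 14λ² + 51λ - 18.
Step 2 — look for an integer root (rational root theorem: any rational root is an integer divisor of 18). Testing λ = 6:
  p(6) = 216 - 504 + 306 - 18 = 0  ✓
  Dividing out (λ - 6): p(λ) = (λ - 6)(λ² - 8λ + 3).
Step 3 — remaining eigenvalues from the quadratic λ² - 8λ + 3 = 0:
  Δ = 8² - 4·3 = 64 - 12 = 52,  λ = (8 ± √52)/2 = (8 ± 7.2111)/2 ≈ 7.6056 or 0.3944.
  Sorted: λ_1 = 7.6056,  λ_2 = 6,  λ_3 = 0.3944  (check: sum = 14 = tr ✓).

Step 4 — unit eigenvector for λ_1 ≈ 7.6056: v spans the null space of (Sigma - λ_1 I), whose rows are
  r_1 = (-1.6056, 2, 2),  r_2 = (2, -4.6056, -2),  r_3 = (2, -2, -2.6056).
  v is orthogonal to every row, so take v ∝ r_1 × r_2 = ((2)·(-2) - (2)·(-4.6056), (2)·(2) - (-1.6056)·(-2), (-1.6056)·(-4.6056) - (2)·(2)) ≈ (5.2111, 0.7889, 3.3944).
  Let u = (5.2111, 0.7889, 3.3944).
  ||u|| = √((5.2111)² + (0.7889)² + (3.3944)²) = √(39.3002) ≈ 6.269,  v_1 = u/||u|| ≈ (0.8313, 0.1258, 0.5415) (||v_1|| = 1).

λ_1 = 7.6056,  λ_2 = 6,  λ_3 = 0.3944;  v_1 ≈ (0.8313, 0.1258, 0.5415)


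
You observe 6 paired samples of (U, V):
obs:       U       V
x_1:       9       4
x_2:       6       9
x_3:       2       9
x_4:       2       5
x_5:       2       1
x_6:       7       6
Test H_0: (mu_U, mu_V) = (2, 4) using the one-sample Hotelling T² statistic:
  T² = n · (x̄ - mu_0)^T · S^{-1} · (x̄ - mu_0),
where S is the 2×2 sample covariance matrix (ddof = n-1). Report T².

Step 1 — sample mean vector:
  mean(U) = (9 + 6 + 2 + 2 + 2 + 7) / 6 = 28/6 = 4.6667
  mean(V) = (4 + 9 + 9 + 5 + 1 + 6) / 6 = 34/6 = 5.6667
  x̄ = (4.6667, 5.6667),  deviation x̄ - mu_0 = (4.6667, 5.6667) - (2, 4) = (2.6667, 1.6667).

Step 2 — sample covariance matrix, S[i,j] = (1/(n-1)) · Σ_k (x_{k,i} - mean_i) · (x_{k,j} - mean_j), divisor n-1 = 5:
  S[U,U] = ((4.3333)·(4.3333) + (1.3333)·(1.3333) + (-2.6667)·(-2.6667) + (-2.6667)·(-2.6667) + (-2.6667)·(-2.6667) + (2.3333)·(2.3333)) / 5 = 47.3333/5 = 9.4667
  S[U,V] = ((4.3333)·(-1.6667) + (1.3333)·(3.3333) + (-2.6667)·(3.3333) + (-2.6667)·(-0.6667) + (-2.6667)·(-4.6667) + (2.3333)·(0.3333)) / 5 = 3.3333/5 = 0.6667
  S[V,V] = ((-1.6667)·(-1.6667) + (3.3333)·(3.3333) + (3.3333)·(3.3333) + (-0.6667)·(-0.6667) + (-4.6667)·(-4.6667) + (0.3333)·(0.3333)) / 5 = 47.3333/5 = 9.4667
  S = [[9.4667, 0.6667],
 [0.6667, 9.4667]].

Step 3 — invert S. det(S) = 9.4667·9.4667 - (0.6667)² = 89.1733.
  S^{-1} = (1/det) · [[d, -b], [-b, a]] = [[0.1062, -0.0075],
 [-0.0075, 0.1062]].

Step 4 — quadratic form (x̄ - mu_0)^T · S^{-1} · (x̄ - mu_0):
  S^{-1} · (x̄ - mu_0) = (0.2706, 0.157),
  (x̄ - mu_0)^T · [...] = (2.6667)·(0.2706) + (1.6667)·(0.157) = 0.9834.

Step 5 — scale by n: T² = 6 · 0.9834 = 5.9001.

T² ≈ 5.9001


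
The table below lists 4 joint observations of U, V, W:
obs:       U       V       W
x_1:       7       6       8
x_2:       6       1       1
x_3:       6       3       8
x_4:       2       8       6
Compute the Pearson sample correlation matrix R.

Step 1 — column means:
  mean(U) = (7 + 6 + 6 + 2) / 4 = 21/4 = 5.25
  mean(V) = (6 + 1 + 3 + 8) / 4 = 18/4 = 4.5
  mean(W) = (8 + 1 + 8 + 6) / 4 = 23/4 = 5.75

Step 2 — sample variances and covariances s[i,j] = (1/(n-1)) · Σ_k (x_{k,i} - mean_i) · (x_{k,j} - mean_j), with n-1 = 3:
  s[U,U] = ((1.75)·(1.75) + (0.75)·(0.75) + (0.75)·(0.75) + (-3.25)·(-3.25)) / 3 = 14.75/3 = 4.9167
  s[U,V] = ((1.75)·(1.5) + (0.75)·(-3.5) + (0.75)·(-1.5) + (-3.25)·(3.5)) / 3 = -12.5/3 = -4.1667
  s[U,W] = ((1.75)·(2.25) + (0.75)·(-4.75) + (0.75)·(2.25) + (-3.25)·(0.25)) / 3 = 1.25/3 = 0.4167
  s[V,V] = ((1.5)·(1.5) + (-3.5)·(-3.5) + (-1.5)·(-1.5) + (3.5)·(3.5)) / 3 = 29/3 = 9.6667
  s[V,W] = ((1.5)·(2.25) + (-3.5)·(-4.75) + (-1.5)·(2.25) + (3.5)·(0.25)) / 3 = 17.5/3 = 5.8333
  s[W,W] = ((2.25)·(2.25) + (-4.75)·(-4.75) + (2.25)·(2.25) + (0.25)·(0.25)) / 3 = 32.75/3 = 10.9167
  Sample standard deviations s_i = √(s[i,i]):
  s(U) = √(4.9167) = 2.2174
  s(V) = √(9.6667) = 3.1091
  s(W) = √(10.9167) = 3.304

Step 3 — r_{ij} = s_{ij} / (s_i · s_j):
  r[U,U] = 1 (diagonal).
  r[U,V] = -4.1667 / (2.2174 · 3.1091) = -4.1667 / 6.894 = -0.6044
  r[U,W] = 0.4167 / (2.2174 · 3.304) = 0.4167 / 7.3262 = 0.0569
  r[V,V] = 1 (diagonal).
  r[V,W] = 5.8333 / (3.1091 · 3.304) = 5.8333 / 10.2727 = 0.5678
  r[W,W] = 1 (diagonal).

R is symmetric with unit diagonal. Assembling:

R = [[1, -0.6044, 0.0569],
 [-0.6044, 1, 0.5678],
 [0.0569, 0.5678, 1]]


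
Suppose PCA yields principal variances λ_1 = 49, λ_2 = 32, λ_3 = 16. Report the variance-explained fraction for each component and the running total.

Step 1 — total variance = trace(Sigma) = Σ λ_i = 49 + 32 + 16 = 97.

Step 2 — fraction explained by component i = λ_i / Σ λ:
  PC1: 49/97 = 0.5052
  PC2: 32/97 = 0.3299
  PC3: 16/97 = 0.1649

Step 3 — cumulative fraction after k components = (λ_1 + ... + λ_k) / Σ λ:
  k = 1: 49/97 = 0.5052
  k = 2: (49 + 32)/97 = 81/97 = 0.8351
  k = 3: (49 + 32 + 16)/97 = 97/97 = 1

Summary (fraction, with percent):

explained: PC1 0.5052 (50.52%), PC2 0.3299 (32.99%), PC3 0.1649 (16.49%);  cumulative: 0.5052, 0.8351, 1


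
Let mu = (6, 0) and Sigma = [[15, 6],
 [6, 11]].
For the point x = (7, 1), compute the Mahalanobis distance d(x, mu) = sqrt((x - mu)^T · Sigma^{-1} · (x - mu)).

Step 1 — centre the observation: (x - mu) = (1, 1).

Step 2 — invert Sigma. det(Sigma) = 15·11 - (6)² = 129.
  Sigma^{-1} = (1/det) · [[d, -b], [-b, a]] = [[0.0853, -0.0465],
 [-0.0465, 0.1163]].

Step 3 — form the quadratic (x - mu)^T · Sigma^{-1} · (x - mu):
  Sigma^{-1} · (x - mu) = (0.0388, 0.0698).
  (x - mu)^T · [Sigma^{-1} · (x - mu)] = (1)·(0.0388) + (1)·(0.0698) = 0.1085.

Step 4 — take square root: d = √(0.1085) ≈ 0.3294.

d(x, mu) = √(0.1085) ≈ 0.3294


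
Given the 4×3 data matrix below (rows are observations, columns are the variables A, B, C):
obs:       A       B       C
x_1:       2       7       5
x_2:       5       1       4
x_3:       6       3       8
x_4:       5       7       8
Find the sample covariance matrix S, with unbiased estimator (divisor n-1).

Step 1 — column means:
  mean(A) = (2 + 5 + 6 + 5) / 4 = 18/4 = 4.5
  mean(B) = (7 + 1 + 3 + 7) / 4 = 18/4 = 4.5
  mean(C) = (5 + 4 + 8 + 8) / 4 = 25/4 = 6.25

Step 2 — sample covariance S[i,j] = (1/(n-1)) · Σ_k (x_{k,i} - mean_i) · (x_{k,j} - mean_j), with n-1 = 3.
  S[A,A] = ((-2.5)·(-2.5) + (0.5)·(0.5) + (1.5)·(1.5) + (0.5)·(0.5)) / 3 = 9/3 = 3
  S[A,B] = ((-2.5)·(2.5) + (0.5)·(-3.5) + (1.5)·(-1.5) + (0.5)·(2.5)) / 3 = -9/3 = -3
  S[A,C] = ((-2.5)·(-1.25) + (0.5)·(-2.25) + (1.5)·(1.75) + (0.5)·(1.75)) / 3 = 5.5/3 = 1.8333
  S[B,B] = ((2.5)·(2.5) + (-3.5)·(-3.5) + (-1.5)·(-1.5) + (2.5)·(2.5)) / 3 = 27/3 = 9
  S[B,C] = ((2.5)·(-1.25) + (-3.5)·(-2.25) + (-1.5)·(1.75) + (2.5)·(1.75)) / 3 = 6.5/3 = 2.1667
  S[C,C] = ((-1.25)·(-1.25) + (-2.25)·(-2.25) + (1.75)·(1.75) + (1.75)·(1.75)) / 3 = 12.75/3 = 4.25

S is symmetric (S[j,i] = S[i,j]). Assembling:

S = [[3, -3, 1.8333],
 [-3, 9, 2.1667],
 [1.8333, 2.1667, 4.25]]


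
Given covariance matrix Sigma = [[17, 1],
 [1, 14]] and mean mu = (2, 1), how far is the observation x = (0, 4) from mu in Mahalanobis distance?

Step 1 — centre the observation: (x - mu) = (-2, 3).

Step 2 — invert Sigma. det(Sigma) = 17·14 - (1)² = 237.
  Sigma^{-1} = (1/det) · [[d, -b], [-b, a]] = [[0.0591, -0.0042],
 [-0.0042, 0.0717]].

Step 3 — form the quadratic (x - mu)^T · Sigma^{-1} · (x - mu):
  Sigma^{-1} · (x - mu) = (-0.1308, 0.2236).
  (x - mu)^T · [Sigma^{-1} · (x - mu)] = (-2)·(-0.1308) + (3)·(0.2236) = 0.9325.

Step 4 — take square root: d = √(0.9325) ≈ 0.9657.

d(x, mu) = √(0.9325) ≈ 0.9657


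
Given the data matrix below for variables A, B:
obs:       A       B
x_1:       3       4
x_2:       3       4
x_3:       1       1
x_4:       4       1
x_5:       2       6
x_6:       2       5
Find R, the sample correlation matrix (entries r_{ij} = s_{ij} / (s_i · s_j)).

Step 1 — column means:
  mean(A) = (3 + 3 + 1 + 4 + 2 + 2) / 6 = 15/6 = 2.5
  mean(B) = (4 + 4 + 1 + 1 + 6 + 5) / 6 = 21/6 = 3.5

Step 2 — sample variances and covariances s[i,j] = (1/(n-1)) · Σ_k (x_{k,i} - mean_i) · (x_{k,j} - mean_j), with n-1 = 5:
  s[A,A] = ((0.5)·(0.5) + (0.5)·(0.5) + (-1.5)·(-1.5) + (1.5)·(1.5) + (-0.5)·(-0.5) + (-0.5)·(-0.5)) / 5 = 5.5/5 = 1.1
  s[A,B] = ((0.5)·(0.5) + (0.5)·(0.5) + (-1.5)·(-2.5) + (1.5)·(-2.5) + (-0.5)·(2.5) + (-0.5)·(1.5)) / 5 = -1.5/5 = -0.3
  s[B,B] = ((0.5)·(0.5) + (0.5)·(0.5) + (-2.5)·(-2.5) + (-2.5)·(-2.5) + (2.5)·(2.5) + (1.5)·(1.5)) / 5 = 21.5/5 = 4.3
  Sample standard deviations s_i = √(s[i,i]):
  s(A) = √(1.1) = 1.0488
  s(B) = √(4.3) = 2.0736

Step 3 — r_{ij} = s_{ij} / (s_i · s_j):
  r[A,A] = 1 (diagonal).
  r[A,B] = -0.3 / (1.0488 · 2.0736) = -0.3 / 2.1749 = -0.1379
  r[B,B] = 1 (diagonal).

R is symmetric with unit diagonal. Assembling:

R = [[1, -0.1379],
 [-0.1379, 1]]


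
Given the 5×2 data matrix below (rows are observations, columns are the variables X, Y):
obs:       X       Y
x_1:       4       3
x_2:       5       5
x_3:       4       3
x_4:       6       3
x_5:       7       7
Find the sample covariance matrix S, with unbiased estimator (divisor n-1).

Step 1 — column means:
  mean(X) = (4 + 5 + 4 + 6 + 7) / 5 = 26/5 = 5.2
  mean(Y) = (3 + 5 + 3 + 3 + 7) / 5 = 21/5 = 4.2

Step 2 — sample covariance S[i,j] = (1/(n-1)) · Σ_k (x_{k,i} - mean_i) · (x_{k,j} - mean_j), with n-1 = 4.
  S[X,X] = ((-1.2)·(-1.2) + (-0.2)·(-0.2) + (-1.2)·(-1.2) + (0.8)·(0.8) + (1.8)·(1.8)) / 4 = 6.8/4 = 1.7
  S[X,Y] = ((-1.2)·(-1.2) + (-0.2)·(0.8) + (-1.2)·(-1.2) + (0.8)·(-1.2) + (1.8)·(2.8)) / 4 = 6.8/4 = 1.7
  S[Y,Y] = ((-1.2)·(-1.2) + (0.8)·(0.8) + (-1.2)·(-1.2) + (-1.2)·(-1.2) + (2.8)·(2.8)) / 4 = 12.8/4 = 3.2

S is symmetric (S[j,i] = S[i,j]). Assembling:

S = [[1.7, 1.7],
 [1.7, 3.2]]


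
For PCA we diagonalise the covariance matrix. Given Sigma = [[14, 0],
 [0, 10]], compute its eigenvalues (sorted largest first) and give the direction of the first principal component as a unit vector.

Step 1 — characteristic polynomial of 2×2 Sigma:
  det(Sigma - λI) = λ² - trace · λ + det = 0.
  trace = 14 + 10 = 24, det = 14·10 - (0)² = 140.
Step 2 — discriminant:
  Δ = trace² - 4·det = 576 - 560 = 16.
Step 3 — eigenvalues:
  λ = (trace ± √Δ)/2 = (24 ± 4)/2,
  λ_1 = 14,  λ_2 = 10.

Step 4 — unit eigenvector for λ_1: Sigma is diagonal, so its eigenvectors are the coordinate axes. λ_1 = 14 is the diagonal entry on the first coordinate axis, hence
  v_1 = (1, 0) (||v_1|| = 1).

λ_1 = 14,  λ_2 = 10;  v_1 ≈ (1, 0)


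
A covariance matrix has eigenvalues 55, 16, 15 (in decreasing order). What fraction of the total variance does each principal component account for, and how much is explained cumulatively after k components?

Step 1 — total variance = trace(Sigma) = Σ λ_i = 55 + 16 + 15 = 86.

Step 2 — fraction explained by component i = λ_i / Σ λ:
  PC1: 55/86 = 0.6395
  PC2: 16/86 = 0.186
  PC3: 15/86 = 0.1744

Step 3 — cumulative fraction after k components = (λ_1 + ... + λ_k) / Σ λ:
  k = 1: 55/86 = 0.6395
  k = 2: (55 + 16)/86 = 71/86 = 0.8256
  k = 3: (55 + 16 + 15)/86 = 86/86 = 1

Summary (fraction, with percent):

explained: PC1 0.6395 (63.95%), PC2 0.186 (18.6%), PC3 0.1744 (17.44%);  cumulative: 0.6395, 0.8256, 1


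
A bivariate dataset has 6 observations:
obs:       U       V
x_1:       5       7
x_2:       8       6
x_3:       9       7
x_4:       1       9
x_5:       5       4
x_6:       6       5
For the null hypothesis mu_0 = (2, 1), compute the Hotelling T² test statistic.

Step 1 — sample mean vector:
  mean(U) = (5 + 8 + 9 + 1 + 5 + 6) / 6 = 34/6 = 5.6667
  mean(V) = (7 + 6 + 7 + 9 + 4 + 5) / 6 = 38/6 = 6.3333
  x̄ = (5.6667, 6.3333),  deviation x̄ - mu_0 = (5.6667, 6.3333) - (2, 1) = (3.6667, 5.3333).

Step 2 — sample covariance matrix, S[i,j] = (1/(n-1)) · Σ_k (x_{k,i} - mean_i) · (x_{k,j} - mean_j), divisor n-1 = 5:
  S[U,U] = ((-0.6667)·(-0.6667) + (2.3333)·(2.3333) + (3.3333)·(3.3333) + (-4.6667)·(-4.6667) + (-0.6667)·(-0.6667) + (0.3333)·(0.3333)) / 5 = 39.3333/5 = 7.8667
  S[U,V] = ((-0.6667)·(0.6667) + (2.3333)·(-0.3333) + (3.3333)·(0.6667) + (-4.6667)·(2.6667) + (-0.6667)·(-2.3333) + (0.3333)·(-1.3333)) / 5 = -10.3333/5 = -2.0667
  S[V,V] = ((0.6667)·(0.6667) + (-0.3333)·(-0.3333) + (0.6667)·(0.6667) + (2.6667)·(2.6667) + (-2.3333)·(-2.3333) + (-1.3333)·(-1.3333)) / 5 = 15.3333/5 = 3.0667
  S = [[7.8667, -2.0667],
 [-2.0667, 3.0667]].

Step 3 — invert S. det(S) = 7.8667·3.0667 - (-2.0667)² = 19.8533.
  S^{-1} = (1/det) · [[d, -b], [-b, a]] = [[0.1545, 0.1041],
 [0.1041, 0.3962]].

Step 4 — quadratic form (x̄ - mu_0)^T · S^{-1} · (x̄ - mu_0):
  S^{-1} · (x̄ - mu_0) = (1.1216, 2.495),
  (x̄ - mu_0)^T · [...] = (3.6667)·(1.1216) + (5.3333)·(2.495) = 17.4188.

Step 5 — scale by n: T² = 6 · 17.4188 = 104.5131.

T² ≈ 104.5131


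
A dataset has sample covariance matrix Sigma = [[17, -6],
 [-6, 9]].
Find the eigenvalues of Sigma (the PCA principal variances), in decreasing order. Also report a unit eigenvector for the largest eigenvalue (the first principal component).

Step 1 — characteristic polynomial of 2×2 Sigma:
  det(Sigma - λI) = λ² - trace · λ + det = 0.
  trace = 17 + 9 = 26, det = 17·9 - (-6)² = 117.
Step 2 — discriminant:
  Δ = trace² - 4·det = 676 - 468 = 208.
Step 3 — eigenvalues:
  λ = (trace ± √Δ)/2 = (26 ± 14.4222)/2,
  λ_1 = 20.2111,  λ_2 = 5.7889.

Step 4 — unit eigenvector for λ_1: solve (Sigma - λ_1 I)v = 0. First row:
  (17 - 20.2111)·v_x + (-6)·v_y = 0, i.e. (-3.2111)·v_x + (-6)·v_y = 0,
  so v ∝ (b, λ_1 - a) = (-6, 3.2111); multiply by -1 so the first entry is positive: u = (6, -3.2111).
  ||u|| = √((6)² + (-3.2111)²) = √(46.3112) ≈ 6.8052,
  v_1 = u/||u|| ≈ (0.8817, -0.4719) (||v_1|| = 1).

λ_1 = 20.2111,  λ_2 = 5.7889;  v_1 ≈ (0.8817, -0.4719)


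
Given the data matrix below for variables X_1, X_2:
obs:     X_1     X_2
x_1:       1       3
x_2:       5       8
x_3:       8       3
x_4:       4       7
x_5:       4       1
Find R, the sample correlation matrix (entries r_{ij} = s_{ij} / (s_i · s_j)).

Step 1 — column means:
  mean(X_1) = (1 + 5 + 8 + 4 + 4) / 5 = 22/5 = 4.4
  mean(X_2) = (3 + 8 + 3 + 7 + 1) / 5 = 22/5 = 4.4

Step 2 — sample variances and covariances s[i,j] = (1/(n-1)) · Σ_k (x_{k,i} - mean_i) · (x_{k,j} - mean_j), with n-1 = 4:
  s[X_1,X_1] = ((-3.4)·(-3.4) + (0.6)·(0.6) + (3.6)·(3.6) + (-0.4)·(-0.4) + (-0.4)·(-0.4)) / 4 = 25.2/4 = 6.3
  s[X_1,X_2] = ((-3.4)·(-1.4) + (0.6)·(3.6) + (3.6)·(-1.4) + (-0.4)·(2.6) + (-0.4)·(-3.4)) / 4 = 2.2/4 = 0.55
  s[X_2,X_2] = ((-1.4)·(-1.4) + (3.6)·(3.6) + (-1.4)·(-1.4) + (2.6)·(2.6) + (-3.4)·(-3.4)) / 4 = 35.2/4 = 8.8
  Sample standard deviations s_i = √(s[i,i]):
  s(X_1) = √(6.3) = 2.51
  s(X_2) = √(8.8) = 2.9665

Step 3 — r_{ij} = s_{ij} / (s_i · s_j):
  r[X_1,X_1] = 1 (diagonal).
  r[X_1,X_2] = 0.55 / (2.51 · 2.9665) = 0.55 / 7.4458 = 0.0739
  r[X_2,X_2] = 1 (diagonal).

R is symmetric with unit diagonal. Assembling:

R = [[1, 0.0739],
 [0.0739, 1]]


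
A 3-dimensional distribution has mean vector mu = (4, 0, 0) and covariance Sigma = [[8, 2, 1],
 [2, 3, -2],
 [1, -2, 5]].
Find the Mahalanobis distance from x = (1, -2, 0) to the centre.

Step 1 — centre the observation: (x - mu) = (-3, -2, 0).

Step 2 — invert Sigma (cofactor / det for 3×3, or solve directly):
  Sigma^{-1} = [[0.193, -0.2105, -0.1228],
 [-0.2105, 0.6842, 0.3158],
 [-0.1228, 0.3158, 0.3509]].

Step 3 — form the quadratic (x - mu)^T · Sigma^{-1} · (x - mu):
  Sigma^{-1} · (x - mu) = (-0.1579, -0.7368, -0.2632).
  (x - mu)^T · [Sigma^{-1} · (x - mu)] = (-3)·(-0.1579) + (-2)·(-0.7368) + (0)·(-0.2632) = 1.9474.

Step 4 — take square root: d = √(1.9474) ≈ 1.3955.

d(x, mu) = √(1.9474) ≈ 1.3955


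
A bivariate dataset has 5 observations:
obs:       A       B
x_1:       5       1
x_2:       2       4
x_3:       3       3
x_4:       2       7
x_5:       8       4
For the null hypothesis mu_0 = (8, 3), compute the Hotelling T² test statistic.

Step 1 — sample mean vector:
  mean(A) = (5 + 2 + 3 + 2 + 8) / 5 = 20/5 = 4
  mean(B) = (1 + 4 + 3 + 7 + 4) / 5 = 19/5 = 3.8
  x̄ = (4, 3.8),  deviation x̄ - mu_0 = (4, 3.8) - (8, 3) = (-4, 0.8).

Step 2 — sample covariance matrix, S[i,j] = (1/(n-1)) · Σ_k (x_{k,i} - mean_i) · (x_{k,j} - mean_j), divisor n-1 = 4:
  S[A,A] = ((1)·(1) + (-2)·(-2) + (-1)·(-1) + (-2)·(-2) + (4)·(4)) / 4 = 26/4 = 6.5
  S[A,B] = ((1)·(-2.8) + (-2)·(0.2) + (-1)·(-0.8) + (-2)·(3.2) + (4)·(0.2)) / 4 = -8/4 = -2
  S[B,B] = ((-2.8)·(-2.8) + (0.2)·(0.2) + (-0.8)·(-0.8) + (3.2)·(3.2) + (0.2)·(0.2)) / 4 = 18.8/4 = 4.7
  S = [[6.5, -2],
 [-2, 4.7]].

Step 3 — invert S. det(S) = 6.5·4.7 - (-2)² = 26.55.
  S^{-1} = (1/det) · [[d, -b], [-b, a]] = [[0.177, 0.0753],
 [0.0753, 0.2448]].

Step 4 — quadratic form (x̄ - mu_0)^T · S^{-1} · (x̄ - mu_0):
  S^{-1} · (x̄ - mu_0) = (-0.6478, -0.1055),
  (x̄ - mu_0)^T · [...] = (-4)·(-0.6478) + (0.8)·(-0.1055) = 2.507.

Step 5 — scale by n: T² = 5 · 2.507 = 12.5348.

T² ≈ 12.5348


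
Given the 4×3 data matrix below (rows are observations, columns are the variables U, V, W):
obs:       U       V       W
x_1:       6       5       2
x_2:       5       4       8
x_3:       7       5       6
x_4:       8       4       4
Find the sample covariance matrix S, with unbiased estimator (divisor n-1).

Step 1 — column means:
  mean(U) = (6 + 5 + 7 + 8) / 4 = 26/4 = 6.5
  mean(V) = (5 + 4 + 5 + 4) / 4 = 18/4 = 4.5
  mean(W) = (2 + 8 + 6 + 4) / 4 = 20/4 = 5

Step 2 — sample covariance S[i,j] = (1/(n-1)) · Σ_k (x_{k,i} - mean_i) · (x_{k,j} - mean_j), with n-1 = 3.
  S[U,U] = ((-0.5)·(-0.5) + (-1.5)·(-1.5) + (0.5)·(0.5) + (1.5)·(1.5)) / 3 = 5/3 = 1.6667
  S[U,V] = ((-0.5)·(0.5) + (-1.5)·(-0.5) + (0.5)·(0.5) + (1.5)·(-0.5)) / 3 = 0/3 = 0
  S[U,W] = ((-0.5)·(-3) + (-1.5)·(3) + (0.5)·(1) + (1.5)·(-1)) / 3 = -4/3 = -1.3333
  S[V,V] = ((0.5)·(0.5) + (-0.5)·(-0.5) + (0.5)·(0.5) + (-0.5)·(-0.5)) / 3 = 1/3 = 0.3333
  S[V,W] = ((0.5)·(-3) + (-0.5)·(3) + (0.5)·(1) + (-0.5)·(-1)) / 3 = -2/3 = -0.6667
  S[W,W] = ((-3)·(-3) + (3)·(3) + (1)·(1) + (-1)·(-1)) / 3 = 20/3 = 6.6667

S is symmetric (S[j,i] = S[i,j]). Assembling:

S = [[1.6667, 0, -1.3333],
 [0, 0.3333, -0.6667],
 [-1.3333, -0.6667, 6.6667]]


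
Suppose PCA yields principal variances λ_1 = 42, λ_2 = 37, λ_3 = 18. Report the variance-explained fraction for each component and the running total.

Step 1 — total variance = trace(Sigma) = Σ λ_i = 42 + 37 + 18 = 97.

Step 2 — fraction explained by component i = λ_i / Σ λ:
  PC1: 42/97 = 0.433
  PC2: 37/97 = 0.3814
  PC3: 18/97 = 0.1856

Step 3 — cumulative fraction after k components = (λ_1 + ... + λ_k) / Σ λ:
  k = 1: 42/97 = 0.433
  k = 2: (42 + 37)/97 = 79/97 = 0.8144
  k = 3: (42 + 37 + 18)/97 = 97/97 = 1

Summary (fraction, with percent):

explained: PC1 0.433 (43.3%), PC2 0.3814 (38.14%), PC3 0.1856 (18.56%);  cumulative: 0.433, 0.8144, 1


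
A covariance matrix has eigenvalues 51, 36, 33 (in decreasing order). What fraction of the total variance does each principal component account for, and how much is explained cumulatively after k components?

Step 1 — total variance = trace(Sigma) = Σ λ_i = 51 + 36 + 33 = 120.

Step 2 — fraction explained by component i = λ_i / Σ λ:
  PC1: 51/120 = 0.425
  PC2: 36/120 = 0.3
  PC3: 33/120 = 0.275

Step 3 — cumulative fraction after k components = (λ_1 + ... + λ_k) / Σ λ:
  k = 1: 51/120 = 0.425
  k = 2: (51 + 36)/120 = 87/120 = 0.725
  k = 3: (51 + 36 + 33)/120 = 120/120 = 1

Summary (fraction, with percent):

explained: PC1 0.425 (42.5%), PC2 0.3 (30%), PC3 0.275 (27.5%);  cumulative: 0.425, 0.725, 1


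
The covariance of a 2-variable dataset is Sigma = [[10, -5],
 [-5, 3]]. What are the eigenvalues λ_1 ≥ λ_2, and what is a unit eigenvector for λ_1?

Step 1 — characteristic polynomial of 2×2 Sigma:
  det(Sigma - λI) = λ² - trace · λ + det = 0.
  trace = 10 + 3 = 13, det = 10·3 - (-5)² = 5.
Step 2 — discriminant:
  Δ = trace² - 4·det = 169 - 20 = 149.
Step 3 — eigenvalues:
  λ = (trace ± √Δ)/2 = (13 ± 12.2066)/2,
  λ_1 = 12.6033,  λ_2 = 0.3967.

Step 4 — unit eigenvector for λ_1: solve (Sigma - λ_1 I)v = 0. First row:
  (10 - 12.6033)·v_x + (-5)·v_y = 0, i.e. (-2.6033)·v_x + (-5)·v_y = 0,
  so v ∝ (b, λ_1 - a) = (-5, 2.6033); multiply by -1 so the first entry is positive: u = (5, -2.6033).
  ||u|| = √((5)² + (-2.6033)²) = √(31.7771) ≈ 5.6371,
  v_1 = u/||u|| ≈ (0.887, -0.4618) (||v_1|| = 1).

λ_1 = 12.6033,  λ_2 = 0.3967;  v_1 ≈ (0.887, -0.4618)


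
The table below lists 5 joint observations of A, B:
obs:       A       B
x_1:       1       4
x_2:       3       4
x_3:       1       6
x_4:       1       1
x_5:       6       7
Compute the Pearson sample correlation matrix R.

Step 1 — column means:
  mean(A) = (1 + 3 + 1 + 1 + 6) / 5 = 12/5 = 2.4
  mean(B) = (4 + 4 + 6 + 1 + 7) / 5 = 22/5 = 4.4

Step 2 — sample variances and covariances s[i,j] = (1/(n-1)) · Σ_k (x_{k,i} - mean_i) · (x_{k,j} - mean_j), with n-1 = 4:
  s[A,A] = ((-1.4)·(-1.4) + (0.6)·(0.6) + (-1.4)·(-1.4) + (-1.4)·(-1.4) + (3.6)·(3.6)) / 4 = 19.2/4 = 4.8
  s[A,B] = ((-1.4)·(-0.4) + (0.6)·(-0.4) + (-1.4)·(1.6) + (-1.4)·(-3.4) + (3.6)·(2.6)) / 4 = 12.2/4 = 3.05
  s[B,B] = ((-0.4)·(-0.4) + (-0.4)·(-0.4) + (1.6)·(1.6) + (-3.4)·(-3.4) + (2.6)·(2.6)) / 4 = 21.2/4 = 5.3
  Sample standard deviations s_i = √(s[i,i]):
  s(A) = √(4.8) = 2.1909
  s(B) = √(5.3) = 2.3022

Step 3 — r_{ij} = s_{ij} / (s_i · s_j):
  r[A,A] = 1 (diagonal).
  r[A,B] = 3.05 / (2.1909 · 2.3022) = 3.05 / 5.0438 = 0.6047
  r[B,B] = 1 (diagonal).

R is symmetric with unit diagonal. Assembling:

R = [[1, 0.6047],
 [0.6047, 1]]


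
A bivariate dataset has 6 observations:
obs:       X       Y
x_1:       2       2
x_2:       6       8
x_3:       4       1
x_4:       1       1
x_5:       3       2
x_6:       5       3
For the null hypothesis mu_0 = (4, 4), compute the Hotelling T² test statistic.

Step 1 — sample mean vector:
  mean(X) = (2 + 6 + 4 + 1 + 3 + 5) / 6 = 21/6 = 3.5
  mean(Y) = (2 + 8 + 1 + 1 + 2 + 3) / 6 = 17/6 = 2.8333
  x̄ = (3.5, 2.8333),  deviation x̄ - mu_0 = (3.5, 2.8333) - (4, 4) = (-0.5, -1.1667).

Step 2 — sample covariance matrix, S[i,j] = (1/(n-1)) · Σ_k (x_{k,i} - mean_i) · (x_{k,j} - mean_j), divisor n-1 = 5:
  S[X,X] = ((-1.5)·(-1.5) + (2.5)·(2.5) + (0.5)·(0.5) + (-2.5)·(-2.5) + (-0.5)·(-0.5) + (1.5)·(1.5)) / 5 = 17.5/5 = 3.5
  S[X,Y] = ((-1.5)·(-0.8333) + (2.5)·(5.1667) + (0.5)·(-1.8333) + (-2.5)·(-1.8333) + (-0.5)·(-0.8333) + (1.5)·(0.1667)) / 5 = 18.5/5 = 3.7
  S[Y,Y] = ((-0.8333)·(-0.8333) + (5.1667)·(5.1667) + (-1.8333)·(-1.8333) + (-1.8333)·(-1.8333) + (-0.8333)·(-0.8333) + (0.1667)·(0.1667)) / 5 = 34.8333/5 = 6.9667
  S = [[3.5, 3.7],
 [3.7, 6.9667]].

Step 3 — invert S. det(S) = 3.5·6.9667 - (3.7)² = 10.6933.
  S^{-1} = (1/det) · [[d, -b], [-b, a]] = [[0.6515, -0.346],
 [-0.346, 0.3273]].

Step 4 — quadratic form (x̄ - mu_0)^T · S^{-1} · (x̄ - mu_0):
  S^{-1} · (x̄ - mu_0) = (0.0779, -0.2089),
  (x̄ - mu_0)^T · [...] = (-0.5)·(0.0779) + (-1.1667)·(-0.2089) = 0.2047.

Step 5 — scale by n: T² = 6 · 0.2047 = 1.2282.

T² ≈ 1.2282
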